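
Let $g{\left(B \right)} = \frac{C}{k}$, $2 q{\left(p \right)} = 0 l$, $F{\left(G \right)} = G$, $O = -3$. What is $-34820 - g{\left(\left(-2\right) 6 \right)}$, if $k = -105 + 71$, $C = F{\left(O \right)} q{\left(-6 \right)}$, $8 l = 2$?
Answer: $-34820$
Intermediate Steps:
$l = \frac{1}{4}$ ($l = \frac{1}{8} \cdot 2 = \frac{1}{4} \approx 0.25$)
$q{\left(p \right)} = 0$ ($q{\left(p \right)} = \frac{0 \cdot \frac{1}{4}}{2} = \frac{1}{2} \cdot 0 = 0$)
$C = 0$ ($C = \left(-3\right) 0 = 0$)
$k = -34$
$g{\left(B \right)} = 0$ ($g{\left(B \right)} = \frac{0}{-34} = 0 \left(- \frac{1}{34}\right) = 0$)
$-34820 - g{\left(\left(-2\right) 6 \right)} = -34820 - 0 = -34820 + 0 = -34820$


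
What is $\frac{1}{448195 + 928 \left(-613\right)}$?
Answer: $- \frac{1}{120669} \approx -8.2871 \cdot 10^{-6}$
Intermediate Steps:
$\frac{1}{448195 + 928 \left(-613\right)} = \frac{1}{448195 - 568864} = \frac{1}{-120669} = - \frac{1}{120669}$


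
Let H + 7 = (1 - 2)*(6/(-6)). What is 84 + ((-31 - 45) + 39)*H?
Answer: 306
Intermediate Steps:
H = -6 (H = -7 + (1 - 2)*(6/(-6)) = -7 - 6*(-1)/6 = -7 - 1*(-1) = -7 + 1 = -6)
84 + ((-31 - 45) + 39)*H = 84 + ((-31 - 45) + 39)*(-6) = 84 + (-76 + 39)*(-6) = 84 - 37*(-6) = 84 + 222 = 306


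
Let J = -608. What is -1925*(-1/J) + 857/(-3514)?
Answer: -3642753/1068256 ≈ -3.4100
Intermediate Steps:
-1925*(-1/J) + 857/(-3514) = -1925/((-1*(-608))) + 857/(-3514) = -1925/608 + 857*(-1/3514) = -1925*1/608 - 857/3514 = -1925/608 - 857/3514 = -3642753/1068256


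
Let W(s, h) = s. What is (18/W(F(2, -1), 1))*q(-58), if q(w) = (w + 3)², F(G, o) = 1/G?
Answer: 108900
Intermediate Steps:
q(w) = (3 + w)²
(18/W(F(2, -1), 1))*q(-58) = (18/(1/2))*(3 - 58)² = (18/(½))*(-55)² = (18*2)*3025 = 36*3025 = 108900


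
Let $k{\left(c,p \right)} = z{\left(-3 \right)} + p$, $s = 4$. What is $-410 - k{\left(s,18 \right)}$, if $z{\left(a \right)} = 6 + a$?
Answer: $-431$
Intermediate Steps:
$k{\left(c,p \right)} = 3 + p$ ($k{\left(c,p \right)} = \left(6 - 3\right) + p = 3 + p$)
$-410 - k{\left(s,18 \right)} = -410 - \left(3 + 18\right) = -410 - 21 = -431$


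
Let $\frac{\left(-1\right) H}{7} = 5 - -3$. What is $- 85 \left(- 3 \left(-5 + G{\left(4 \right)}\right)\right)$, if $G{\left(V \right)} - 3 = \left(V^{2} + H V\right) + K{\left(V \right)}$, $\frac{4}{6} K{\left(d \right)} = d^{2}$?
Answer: $-47430$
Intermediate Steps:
$K{\left(d \right)} = \frac{3 d^{2}}{2}$
$H = -56$ ($H = - 7 \left(5 - -3\right) = - 7 \left(5 + 3\right) = \left(-7\right) 8 = -56$)
$G{\left(V \right)} = 3 - 56 V + \frac{5 V^{2}}{2}$ ($G{\left(V \right)} = 3 + \left(\left(V^{2} - 56 V\right) + \frac{3 V^{2}}{2}\right) = 3 + \left(- 56 V + \frac{5 V^{2}}{2}\right) = 3 - 56 V + \frac{5 V^{2}}{2}$)
$- 85 \left(- 3 \left(-5 + G{\left(4 \right)}\right)\right) = - 85 \left(- 3 \left(-5 + \left(3 - 224 + \frac{5 \cdot 4^{2}}{2}\right)\right)\right) = - 85 \left(- 3 \left(-5 + \left(3 - 224 + \frac{5}{2} \cdot 16\right)\right)\right) = - 85 \left(- 3 \left(-5 + \left(3 - 224 + 40\right)\right)\right) = - 85 \left(- 3 \left(-5 - 181\right)\right) = - 85 \left(\left(-3\right) \left(-186\right)\right) = \left(-85\right) 558 = -47430$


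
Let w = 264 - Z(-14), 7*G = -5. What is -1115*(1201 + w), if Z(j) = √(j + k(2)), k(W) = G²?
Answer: -1633475 + 1115*I*√661/7 ≈ -1.6335e+6 + 4095.2*I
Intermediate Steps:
G = -5/7 (G = (⅐)*(-5) = -5/7 ≈ -0.71429)
k(W) = 25/49 (k(W) = (-5/7)² = 25/49)
Z(j) = √(25/49 + j) (Z(j) = √(j + 25/49) = √(25/49 + j))
w = 264 - I*√661/7 (w = 264 - √(25 + 49*(-14))/7 = 264 - √(25 - 686)/7 = 264 - √(-661)/7 = 264 - I*√661/7 ≈ 264.0 - 3.6728*I)
-1115*(1201 + w) = -1115*(1201 + (264 - I*√661/7)) = -1115*(1465 - I*√661/7) = -1633475 + 1115*I*√661/7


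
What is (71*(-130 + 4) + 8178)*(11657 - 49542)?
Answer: 29095680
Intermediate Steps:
(71*(-130 + 4) + 8178)*(11657 - 49542) = (71*(-126) + 8178)*(-37885) = (-8946 + 8178)*(-37885) = -768*(-37885) = 29095680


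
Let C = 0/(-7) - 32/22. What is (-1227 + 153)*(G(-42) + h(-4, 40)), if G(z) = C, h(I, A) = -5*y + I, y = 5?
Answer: 359790/11 ≈ 32708.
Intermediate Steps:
h(I, A) = -25 + I (h(I, A) = -5*5 + I = -25 + I)
C = -16/11 (C = 0*(-⅐) - 32*1/22 = 0 - 16/11 = -16/11 ≈ -1.4545)
G(z) = -16/11
(-1227 + 153)*(G(-42) + h(-4, 40)) = (-1227 + 153)*(-16/11 + (-25 - 4)) = -1074*(-16/11 - 29) = -1074*(-335/11) = 359790/11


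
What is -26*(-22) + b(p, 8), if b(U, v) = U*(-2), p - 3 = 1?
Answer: 564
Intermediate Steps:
p = 4 (p = 3 + 1 = 4)
b(U, v) = -2*U
-26*(-22) + b(p, 8) = -26*(-22) - 2*4 = 572 - 8 = 564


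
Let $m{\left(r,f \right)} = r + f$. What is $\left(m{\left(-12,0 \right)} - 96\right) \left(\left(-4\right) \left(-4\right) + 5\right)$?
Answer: $-2268$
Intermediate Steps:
$m{\left(r,f \right)} = f + r$
$\left(m{\left(-12,0 \right)} - 96\right) \left(\left(-4\right) \left(-4\right) + 5\right) = \left(\left(0 - 12\right) - 96\right) \left(\left(-4\right) \left(-4\right) + 5\right) = \left(-12 - 96\right) \left(16 + 5\right) = \left(-108\right) 21 = -2268$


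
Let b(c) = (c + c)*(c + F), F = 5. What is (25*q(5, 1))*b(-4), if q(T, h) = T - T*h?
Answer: 0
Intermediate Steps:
b(c) = 2*c*(5 + c) (b(c) = (c + c)*(c + 5) = (2*c)*(5 + c) = 2*c*(5 + c))
q(T, h) = T - T*h
(25*q(5, 1))*b(-4) = (25*(5*(1 - 1*1)))*(2*(-4)*(5 - 4)) = (25*(5*(1 - 1)))*(2*(-4)*1) = (25*(5*0))*(-8) = (25*0)*(-8) = 0*(-8) = 0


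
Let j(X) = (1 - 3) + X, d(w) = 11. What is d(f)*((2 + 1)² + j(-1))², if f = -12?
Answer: 396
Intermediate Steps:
j(X) = -2 + X
d(f)*((2 + 1)² + j(-1))² = 11*((2 + 1)² + (-2 - 1))² = 11*(3² - 3)² = 11*(9 - 3)² = 11*6² = 11*36 = 396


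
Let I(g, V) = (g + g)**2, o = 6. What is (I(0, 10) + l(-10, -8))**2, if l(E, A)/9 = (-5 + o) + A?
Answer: 3969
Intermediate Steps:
l(E, A) = 9 + 9*A (l(E, A) = 9*((-5 + 6) + A) = 9*(1 + A) = 9 + 9*A)
I(g, V) = 4*g**2 (I(g, V) = (2*g)**2 = 4*g**2)
(I(0, 10) + l(-10, -8))**2 = (4*0**2 + (9 + 9*(-8)))**2 = (4*0 + (9 - 72))**2 = (0 - 63)**2 = (-63)**2 = 3969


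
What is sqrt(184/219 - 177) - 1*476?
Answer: -476 + I*sqrt(8448801)/219 ≈ -476.0 + 13.273*I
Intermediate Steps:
sqrt(184/219 - 177) - 1*476 = sqrt(184*(1/219) - 177) - 476 = sqrt(184/219 - 177) - 476 = sqrt(-38579/219) - 476 = I*sqrt(8448801)/219 - 476 = -476 + I*sqrt(8448801)/219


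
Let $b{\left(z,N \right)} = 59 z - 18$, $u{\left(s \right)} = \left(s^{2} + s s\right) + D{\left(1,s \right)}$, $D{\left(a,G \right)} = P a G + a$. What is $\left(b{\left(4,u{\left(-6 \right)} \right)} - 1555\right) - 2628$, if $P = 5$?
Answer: $-3965$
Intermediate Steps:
$D{\left(a,G \right)} = a + 5 G a$ ($D{\left(a,G \right)} = 5 a G + a = 5 G a + a = a + 5 G a$)
$u{\left(s \right)} = 1 + 2 s^{2} + 5 s$ ($u{\left(s \right)} = \left(s^{2} + s s\right) + 1 \left(1 + 5 s\right) = \left(s^{2} + s^{2}\right) + \left(1 + 5 s\right) = 2 s^{2} + \left(1 + 5 s\right) = 1 + 2 s^{2} + 5 s$)
$b{\left(z,N \right)} = -18 + 59 z$
$\left(b{\left(4,u{\left(-6 \right)} \right)} - 1555\right) - 2628 = \left(\left(-18 + 59 \cdot 4\right) - 1555\right) - 2628 = \left(\left(-18 + 236\right) - 1555\right) - 2628 = \left(218 - 1555\right) - 2628 = -1337 - 2628 = -3965$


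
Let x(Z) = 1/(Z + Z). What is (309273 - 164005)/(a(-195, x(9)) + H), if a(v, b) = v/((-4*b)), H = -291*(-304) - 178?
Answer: 290536/178327 ≈ 1.6292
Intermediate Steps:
x(Z) = 1/(2*Z)
H = 88286 (H = 88464 - 178 = 88286)
a(v, b) = -v/(4*b) (a(v, b) = v*(-1/(4*b)) = -v/(4*b))
(309273 - 164005)/(a(-195, x(9)) + H) = (309273 - 164005)/(-¼*(-195)/(½)/9 + 88286) = 145268/(-¼*(-195)/(½)*(⅑) + 88286) = 145268/(-¼*(-195)/1/18 + 88286) = 145268/(-¼*(-195)*18 + 88286) = 145268/(1755/2 + 88286) = 145268/(178327/2) = 145268*(2/178327) = 290536/178327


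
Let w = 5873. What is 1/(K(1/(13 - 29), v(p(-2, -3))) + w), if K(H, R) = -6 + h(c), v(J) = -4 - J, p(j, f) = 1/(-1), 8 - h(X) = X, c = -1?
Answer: 1/5876 ≈ 0.00017018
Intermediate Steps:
h(X) = 8 - X
p(j, f) = -1
K(H, R) = 3 (K(H, R) = -6 + (8 - 1*(-1)) = -6 + (8 + 1) = -6 + 9 = 3)
1/(K(1/(13 - 29), v(p(-2, -3))) + w) = 1/(3 + 5873) = 1/5876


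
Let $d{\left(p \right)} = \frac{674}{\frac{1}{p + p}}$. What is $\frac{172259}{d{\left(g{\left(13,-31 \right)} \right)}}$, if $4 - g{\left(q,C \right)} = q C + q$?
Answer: $\frac{172259}{531112} \approx 0.32434$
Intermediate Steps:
$g{\left(q,C \right)} = 4 - q - C q$ ($g{\left(q,C \right)} = 4 - \left(q C + q\right) = 4 - \left(C q + q\right) = 4 - \left(q + C q\right) = 4 - q - C q$)
$d{\left(p \right)} = 1348 p$ ($d{\left(p \right)} = \frac{674}{\frac{1}{2 p}} = \frac{674}{\frac{1}{2} \frac{1}{p}} = 674 \cdot 2 p = 1348 p$)
$\frac{172259}{d{\left(g{\left(13,-31 \right)} \right)}} = \frac{172259}{1348 \left(4 - 13 - \left(-31\right) 13\right)} = \frac{172259}{1348 \left(4 - 13 + 403\right)} = \frac{172259}{1348 \cdot 394} = \frac{172259}{531112}$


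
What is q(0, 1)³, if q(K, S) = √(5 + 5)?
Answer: 10*√10 ≈ 31.623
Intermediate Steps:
q(K, S) = √10
q(0, 1)³ = (√10)³ = 10*√10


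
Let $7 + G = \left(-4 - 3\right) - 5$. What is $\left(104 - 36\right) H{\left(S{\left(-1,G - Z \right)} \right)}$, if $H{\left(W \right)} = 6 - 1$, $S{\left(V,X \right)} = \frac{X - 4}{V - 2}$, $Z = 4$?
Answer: $340$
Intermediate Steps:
$G = -19$ ($G = -7 - 12 = -19$)
$S{\left(V,X \right)} = \frac{-4 + X}{-2 + V}$
$H{\left(W \right)} = 5$ ($H{\left(W \right)} = 6 - 1 = 5$)
$\left(104 - 36\right) H{\left(S{\left(-1,G - Z \right)} \right)} = \left(104 - 36\right) 5 = 68 \cdot 5 = 340$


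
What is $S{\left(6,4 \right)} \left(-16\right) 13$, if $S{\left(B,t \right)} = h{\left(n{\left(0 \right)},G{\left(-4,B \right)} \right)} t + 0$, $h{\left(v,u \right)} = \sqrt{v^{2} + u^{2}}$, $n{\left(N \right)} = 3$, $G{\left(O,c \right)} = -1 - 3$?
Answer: $-4160$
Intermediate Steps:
$G{\left(O,c \right)} = -4$
$h{\left(v,u \right)} = \sqrt{u^{2} + v^{2}}$
$S{\left(B,t \right)} = 5 t$ ($S{\left(B,t \right)} = \sqrt{\left(-4\right)^{2} + 3^{2}} t + 0 = \sqrt{16 + 9} t + 0 = \sqrt{25} t + 0 = 5 t + 0 = 5 t$)
$S{\left(6,4 \right)} \left(-16\right) 13 = 5 \cdot 4 \left(-16\right) 13 = 20 \left(-16\right) 13 = \left(-320\right) 13 = -4160$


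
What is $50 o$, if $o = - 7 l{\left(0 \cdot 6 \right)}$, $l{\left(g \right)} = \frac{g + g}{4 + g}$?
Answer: $0$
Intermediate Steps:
$l{\left(g \right)} = \frac{2 g}{4 + g}$
$o = 0$ ($o = - 7 \frac{2 \cdot 0 \cdot 6}{4 + 0 \cdot 6} = - 7 \cdot 2 \cdot 0 \frac{1}{4 + 0} = - 7 \cdot 2 \cdot 0 \cdot \frac{1}{4} = \left(-7\right) 0 = 0$)
$50 o = 50 \cdot 0 = 0$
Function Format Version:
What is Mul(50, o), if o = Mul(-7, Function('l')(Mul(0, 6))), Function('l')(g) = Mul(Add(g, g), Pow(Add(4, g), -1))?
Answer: 0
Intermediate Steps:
Function('l')(g) = Mul(2, g, Pow(Add(4, g), -1)) (Function('l')(g) = Mul(Mul(2, g), Pow(Add(4, g), -1)) = Mul(2, g, Pow(Add(4, g), -1)))
o = 0 (o = Mul(-7, Mul(2, Mul(0, 6), Pow(Add(4, Mul(0, 6)), -1))) = Mul(-7, Mul(2, 0, Pow(Add(4, 0), -1))) = Mul(-7, Mul(2, 0, Pow(4, -1))) = Mul(-7, Mul(2, 0, Rational(1, 4))) = Mul(-7, 0) = 0)
Mul(50, o) = Mul(50, 0) = 0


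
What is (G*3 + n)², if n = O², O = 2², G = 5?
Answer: 961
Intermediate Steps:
O = 4
n = 16 (n = 4² = 16)
(G*3 + n)² = (5*3 + 16)² = (15 + 16)² = 31² = 961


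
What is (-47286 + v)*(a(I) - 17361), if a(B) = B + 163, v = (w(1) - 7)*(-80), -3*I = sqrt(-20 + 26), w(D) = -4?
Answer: 798090388 + 46406*sqrt(6)/3 ≈ 7.9813e+8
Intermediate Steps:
I = -sqrt(6)/3 (I = -sqrt(-20 + 26)/3 = -sqrt(6)/3 ≈ -0.81650)
v = 880 (v = (-4 - 7)*(-80) = -11*(-80) = 880)
a(B) = 163 + B
(-47286 + v)*(a(I) - 17361) = (-47286 + 880)*((163 - sqrt(6)/3) - 17361) = -46406*(-17198 - sqrt(6)/3) = 798090388 + 46406*sqrt(6)/3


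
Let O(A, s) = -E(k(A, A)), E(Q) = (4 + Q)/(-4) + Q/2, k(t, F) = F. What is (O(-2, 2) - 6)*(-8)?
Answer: 36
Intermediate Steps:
E(Q) = -1 + Q/4 (E(Q) = (4 + Q)*(-¼) + Q*(½) = (-1 - Q/4) + Q/2 = -1 + Q/4)
O(A, s) = 1 - A/4 (O(A, s) = -(-1 + A/4) = 1 - A/4)
(O(-2, 2) - 6)*(-8) = ((1 - ¼*(-2)) - 6)*(-8) = ((1 + ½) - 6)*(-8) = (3/2 - 6)*(-8) = -9/2*(-8) = 36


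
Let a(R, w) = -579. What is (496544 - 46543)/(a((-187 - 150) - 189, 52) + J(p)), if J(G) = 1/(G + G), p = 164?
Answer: -147600328/189911 ≈ -777.21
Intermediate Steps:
J(G) = 1/(2*G)
(496544 - 46543)/(a((-187 - 150) - 189, 52) + J(p)) = (496544 - 46543)/(-579 + (½)/164) = 450001/(-579 + (½)*(1/164)) = 450001/(-579 + 1/328) = 450001/(-189911/328) = 450001*(-328/189911) = -147600328/189911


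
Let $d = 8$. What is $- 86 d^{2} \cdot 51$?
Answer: $-280704$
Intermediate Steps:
$- 86 d^{2} \cdot 51 = - 86 \cdot 8^{2} \cdot 51 = \left(-86\right) 64 \cdot 51 = \left(-5504\right) 51 = -280704$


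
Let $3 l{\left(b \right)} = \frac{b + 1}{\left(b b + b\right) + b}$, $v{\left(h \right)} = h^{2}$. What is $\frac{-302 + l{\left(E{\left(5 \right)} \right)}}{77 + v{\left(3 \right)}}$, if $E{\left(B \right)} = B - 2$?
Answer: $- \frac{6793}{1935} \approx -3.5106$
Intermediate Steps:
$E{\left(B \right)} = -2 + B$ ($E{\left(B \right)} = B - 2 = -2 + B$)
$l{\left(b \right)} = \frac{1 + b}{3 \left(b^{2} + 2 b\right)}$ ($l{\left(b \right)} = \frac{\left(b + 1\right) \frac{1}{\left(b b + b\right) + b}}{3} = \frac{\left(1 + b\right) \frac{1}{\left(b^{2} + b\right) + b}}{3} = \frac{\left(1 + b\right) \frac{1}{\left(b + b^{2}\right) + b}}{3} = \frac{\left(1 + b\right) \frac{1}{b^{2} + 2 b}}{3} = \frac{\frac{1}{b^{2} + 2 b} \left(1 + b\right)}{3} = \frac{1 + b}{3 \left(b^{2} + 2 b\right)}$)
$\frac{-302 + l{\left(E{\left(5 \right)} \right)}}{77 + v{\left(3 \right)}} = \frac{-302 + \frac{1 + \left(-2 + 5\right)}{3 \left(-2 + 5\right) \left(2 + \left(-2 + 5\right)\right)}}{77 + 3^{2}} = \frac{-302 + \frac{1 + 3}{3 \cdot 3 \left(2 + 3\right)}}{77 + 9} = \frac{-302 + \frac{1}{3} \cdot \frac{1}{3} \cdot \frac{1}{5} \cdot 4}{86} = \left(-302 + \frac{1}{3} \cdot \frac{1}{3} \cdot \frac{1}{5} \cdot 4\right) \frac{1}{86} = \left(-302 + \frac{4}{45}\right) \frac{1}{86} = \left(- \frac{13586}{45}\right) \frac{1}{86} = - \frac{6793}{1935}$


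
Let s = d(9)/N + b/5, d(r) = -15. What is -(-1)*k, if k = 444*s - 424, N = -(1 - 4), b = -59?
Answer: -39416/5 ≈ -7883.2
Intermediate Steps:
N = 3 (N = -1*(-3) = 3)
s = -84/5 (s = -15/3 - 59/5 = -15*⅓ - 59*⅕ = -5 - 59/5 = -84/5 ≈ -16.800)
k = -39416/5 (k = 444*(-84/5) - 424 = -37296/5 - 424 = -39416/5 ≈ -7883.2)
-(-1)*k = -(-1)*(-39416)/5 = -1*39416/5 = -39416/5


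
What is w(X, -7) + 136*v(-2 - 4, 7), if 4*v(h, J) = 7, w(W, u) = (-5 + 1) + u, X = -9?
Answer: 227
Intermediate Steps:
w(W, u) = -4 + u
v(h, J) = 7/4 (v(h, J) = (¼)*7 = 7/4)
w(X, -7) + 136*v(-2 - 4, 7) = (-4 - 7) + 136*(7/4) = -11 + 238 = 227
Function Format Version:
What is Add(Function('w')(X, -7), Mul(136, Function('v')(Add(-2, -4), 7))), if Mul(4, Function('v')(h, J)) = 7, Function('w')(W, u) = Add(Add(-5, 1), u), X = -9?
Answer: 227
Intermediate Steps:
Function('w')(W, u) = Add(-4, u)
Function('v')(h, J) = Rational(7, 4) (Function('v')(h, J) = Mul(Rational(1, 4), 7) = Rational(7, 4))
Add(Function('w')(X, -7), Mul(136, Function('v')(Add(-2, -4), 7))) = Add(Add(-4, -7), Mul(136, Rational(7, 4))) = Add(-11, 238) = 227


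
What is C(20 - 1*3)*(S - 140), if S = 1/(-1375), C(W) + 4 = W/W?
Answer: 577503/1375 ≈ 420.00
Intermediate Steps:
C(W) = -3 (C(W) = -4 + W/W = -4 + 1 = -3)
S = -1/1375 ≈ -0.00072727
C(20 - 1*3)*(S - 140) = -3*(-1/1375 - 140) = -3*(-192501/1375) = 577503/1375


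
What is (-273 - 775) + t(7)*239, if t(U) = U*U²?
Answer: 80929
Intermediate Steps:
t(U) = U³
(-273 - 775) + t(7)*239 = (-273 - 775) + 7³*239 = -1048 + 343*239 = -1048 + 81977 = 80929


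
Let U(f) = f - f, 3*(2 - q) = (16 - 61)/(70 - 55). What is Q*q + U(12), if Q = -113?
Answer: -339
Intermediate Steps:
q = 3 (q = 2 - (16 - 61)/(3*(70 - 55)) = 2 - (-15)/15 = 2 - ⅓*(-3) = 2 + 1 = 3)
U(f) = 0
Q*q + U(12) = -113*3 + 0 = -339 + 0 = -339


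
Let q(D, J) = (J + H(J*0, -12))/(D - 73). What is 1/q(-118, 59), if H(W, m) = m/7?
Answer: -1337/401 ≈ -3.3342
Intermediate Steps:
H(W, m) = m/7 (H(W, m) = m*(1/7) = m/7)
q(D, J) = (-12/7 + J)/(-73 + D) (q(D, J) = (J + (1/7)*(-12))/(D - 73) = (J - 12/7)/(-73 + D) = (-12/7 + J)/(-73 + D))
1/q(-118, 59) = 1/((-12/7 + 59)/(-73 - 118)) = 1/((401/7)/(-191)) = 1/(-1/191*401/7) = 1/(-401/1337) = -1337/401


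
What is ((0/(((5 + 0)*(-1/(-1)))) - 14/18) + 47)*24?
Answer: 3328/3 ≈ 1109.3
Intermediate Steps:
((0/(((5 + 0)*(-1/(-1)))) - 14/18) + 47)*24 = ((0/((5*(-1*(-1)))) - 14*1/18) + 47)*24 = ((0/((5*1)) - 7/9) + 47)*24 = ((0/5 - 7/9) + 47)*24 = ((0*(⅕) - 7/9) + 47)*24 = ((0 - 7/9) + 47)*24 = (-7/9 + 47)*24 = (416/9)*24 = 3328/3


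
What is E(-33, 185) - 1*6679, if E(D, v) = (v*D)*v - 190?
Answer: -1136294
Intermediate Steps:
E(D, v) = -190 + D*v² (E(D, v) = (D*v)*v - 190 = D*v² - 190 = -190 + D*v²)
E(-33, 185) - 1*6679 = (-190 - 33*185²) - 1*6679 = (-190 - 33*34225) - 6679 = (-190 - 1129425) - 6679 = -1129615 - 6679 = -1136294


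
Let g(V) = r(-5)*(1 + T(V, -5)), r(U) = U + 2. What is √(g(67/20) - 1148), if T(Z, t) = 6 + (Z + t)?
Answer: I*√116405/10 ≈ 34.118*I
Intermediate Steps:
r(U) = 2 + U
T(Z, t) = 6 + Z + t
g(V) = -6 - 3*V (g(V) = (2 - 5)*(1 + (6 + V - 5)) = -3*(1 + (1 + V)) = -3*(2 + V) = -6 - 3*V)
√(g(67/20) - 1148) = √((-6 - 201/20) - 1148) = √(-321/20 - 1148) = √(-23281/20) = I*√116405/10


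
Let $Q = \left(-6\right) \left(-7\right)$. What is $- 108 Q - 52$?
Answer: $-4588$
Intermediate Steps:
$Q = 42$
$- 108 Q - 52 = \left(-108\right) 42 - 52 = -4536 - 52 = -4588$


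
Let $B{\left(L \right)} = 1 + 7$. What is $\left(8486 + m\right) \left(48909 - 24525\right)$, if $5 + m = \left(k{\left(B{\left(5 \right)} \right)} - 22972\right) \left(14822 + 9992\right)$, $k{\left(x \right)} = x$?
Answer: $-13894496122560$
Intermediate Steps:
$B{\left(L \right)} = 8$
$m = -569828701$ ($m = -5 + \left(8 - 22972\right) \left(14822 + 9992\right) = -5 - 569828696 = -569828701$)
$\left(8486 + m\right) \left(48909 - 24525\right) = \left(8486 - 569828701\right) \left(48909 - 24525\right) = \left(-569820215\right) 24384 = -13894496122560$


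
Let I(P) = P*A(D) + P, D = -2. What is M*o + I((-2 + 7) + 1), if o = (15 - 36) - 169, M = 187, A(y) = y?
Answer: -35536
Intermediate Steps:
o = -190 (o = -21 - 169 = -190)
I(P) = -P (I(P) = P*(-2) + P = -2*P + P = -P)
M*o + I((-2 + 7) + 1) = 187*(-190) - ((-2 + 7) + 1) = -35530 - (5 + 1) = -35530 - 1*6 = -35530 - 6 = -35536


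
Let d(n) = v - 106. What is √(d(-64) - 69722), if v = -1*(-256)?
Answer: 2*I*√17393 ≈ 263.77*I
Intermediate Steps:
v = 256
d(n) = 150 (d(n) = 256 - 106 = 150)
√(d(-64) - 69722) = √(150 - 69722) = √(-69572) = 2*I*√17393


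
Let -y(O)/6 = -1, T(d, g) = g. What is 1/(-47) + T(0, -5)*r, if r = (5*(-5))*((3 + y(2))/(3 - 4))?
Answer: -52876/47 ≈ -1125.0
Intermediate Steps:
y(O) = 6 (y(O) = -6*(-1) = 6)
r = 225 (r = (5*(-5))*((3 + 6)/(3 - 4)) = -225/(-1) = -225*(-1) = -25*(-9) = 225)
1/(-47) + T(0, -5)*r = 1/(-47) - 5*225 = -1/47 - 1125 = -52876/47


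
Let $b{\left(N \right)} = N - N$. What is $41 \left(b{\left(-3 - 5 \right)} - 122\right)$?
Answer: $-5002$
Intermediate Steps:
$b{\left(N \right)} = 0$
$41 \left(b{\left(-3 - 5 \right)} - 122\right) = 41 \left(0 - 122\right) = 41 \left(-122\right) = -5002$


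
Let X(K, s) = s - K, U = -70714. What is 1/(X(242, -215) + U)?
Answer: -1/71171 ≈ -1.4051e-5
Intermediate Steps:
1/(X(242, -215) + U) = 1/((-215 - 1*242) - 70714) = 1/((-215 - 242) - 70714) = 1/(-457 - 70714) = 1/(-71171) = -1/71171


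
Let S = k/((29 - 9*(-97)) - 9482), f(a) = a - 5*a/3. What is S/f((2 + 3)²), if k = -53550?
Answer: -1071/2860 ≈ -0.37448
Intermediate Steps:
f(a) = -2*a/3 (f(a) = a - 5*a/3 = -2*a/3)
S = 1785/286 (S = -53550/((29 - 9*(-97)) - 9482) = -53550/((29 + 873) - 9482) = -53550/(902 - 9482) = -53550/(-8580) = -53550*(-1/8580) = 1785/286 ≈ 6.2413)
S/f((2 + 3)²) = 1785/(286*((-2*(2 + 3)²/3))) = 1785/(286*((-⅔*5²))) = 1785/(286*((-⅔*25))) = 1785/(286*(-50/3)) = (1785/286)*(-3/50) = -1071/2860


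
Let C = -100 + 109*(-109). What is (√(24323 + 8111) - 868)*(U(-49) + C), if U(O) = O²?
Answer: 8315440 - 9580*√32434 ≈ 6.5901e+6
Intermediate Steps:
C = -11981 (C = -100 - 11881 = -11981)
(√(24323 + 8111) - 868)*(U(-49) + C) = (√(24323 + 8111) - 868)*((-49)² - 11981) = (√32434 - 868)*(2401 - 11981) = (-868 + √32434)*(-9580) = 8315440 - 9580*√32434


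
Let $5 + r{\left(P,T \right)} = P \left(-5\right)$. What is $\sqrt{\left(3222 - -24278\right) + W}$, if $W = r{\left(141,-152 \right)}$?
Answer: $\sqrt{26790} \approx 163.68$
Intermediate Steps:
$r{\left(P,T \right)} = -5 - 5 P$ ($r{\left(P,T \right)} = -5 + P \left(-5\right) = -5 - 5 P$)
$W = -710$ ($W = -5 - 705 = -710$)
$\sqrt{\left(3222 - -24278\right) + W} = \sqrt{\left(3222 - -24278\right) - 710} = \sqrt{\left(3222 + 24278\right) - 710} = \sqrt{27500 - 710} = \sqrt{26790}$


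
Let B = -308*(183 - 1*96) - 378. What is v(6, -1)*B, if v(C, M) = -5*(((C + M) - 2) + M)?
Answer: 271740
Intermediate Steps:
B = -27174 (B = -308*(183 - 96) - 378 = -308*87 - 378 = -26796 - 378 = -27174)
v(C, M) = 10 - 10*M - 5*C (v(C, M) = -5*((-2 + C + M) + M) = -5*(-2 + C + 2*M) = 10 - 10*M - 5*C)
v(6, -1)*B = (10 - 10*(-1) - 5*6)*(-27174) = (10 + 10 - 30)*(-27174) = -10*(-27174) = 271740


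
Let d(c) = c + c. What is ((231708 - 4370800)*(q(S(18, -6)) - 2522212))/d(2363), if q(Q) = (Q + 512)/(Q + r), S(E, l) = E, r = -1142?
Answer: 86280797622421/39059 ≈ 2.2090e+9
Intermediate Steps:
q(Q) = (512 + Q)/(-1142 + Q) (q(Q) = (Q + 512)/(Q - 1142) = (512 + Q)/(-1142 + Q))
d(c) = 2*c
((231708 - 4370800)*(q(S(18, -6)) - 2522212))/d(2363) = ((231708 - 4370800)*((512 + 18)/(-1142 + 18) - 2522212))/((2*2363)) = -4139092*(530/(-1124) - 2522212)/4726 = -4139092*(-1/1124*530 - 2522212)*(1/4726) = -4139092*(-265/562 - 2522212)*(1/4726) = -4139092*(-1417483409/562)*(1/4726) = (2933547119162314/281)*(1/4726) = 86280797622421/39059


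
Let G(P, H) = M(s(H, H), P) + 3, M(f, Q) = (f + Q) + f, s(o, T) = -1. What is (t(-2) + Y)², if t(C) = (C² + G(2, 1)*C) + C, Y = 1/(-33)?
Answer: 17689/1089 ≈ 16.243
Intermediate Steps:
Y = -1/33 ≈ -0.030303
M(f, Q) = Q + 2*f (M(f, Q) = (Q + f) + f = Q + 2*f)
G(P, H) = 1 + P (G(P, H) = (P + 2*(-1)) + 3 = (P - 2) + 3 = (-2 + P) + 3 = 1 + P)
t(C) = C² + 4*C (t(C) = (C² + (1 + 2)*C) + C = (C² + 3*C) + C = C² + 4*C)
(t(-2) + Y)² = (-2*(4 - 2) - 1/33)² = (-2*2 - 1/33)² = (-4 - 1/33)² = (-133/33)² = 17689/1089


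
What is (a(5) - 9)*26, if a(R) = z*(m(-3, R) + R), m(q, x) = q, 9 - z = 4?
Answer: 26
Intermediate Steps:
z = 5 (z = 9 - 1*4 = 9 - 4 = 5)
a(R) = -15 + 5*R (a(R) = 5*(-3 + R) = -15 + 5*R)
(a(5) - 9)*26 = ((-15 + 5*5) - 9)*26 = ((-15 + 25) - 9)*26 = (10 - 9)*26 = 1*26 = 26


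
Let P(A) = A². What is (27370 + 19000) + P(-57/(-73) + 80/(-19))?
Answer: 89227797579/1923769 ≈ 46382.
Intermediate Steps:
(27370 + 19000) + P(-57/(-73) + 80/(-19)) = (27370 + 19000) + (-57/(-73) + 80/(-19))² = 46370 + (-57*(-1/73) + 80*(-1/19))² = 46370 + (57/73 - 80/19)² = 46370 + (-4757/1387)² = 46370 + 22629049/1923769 = 89227797579/1923769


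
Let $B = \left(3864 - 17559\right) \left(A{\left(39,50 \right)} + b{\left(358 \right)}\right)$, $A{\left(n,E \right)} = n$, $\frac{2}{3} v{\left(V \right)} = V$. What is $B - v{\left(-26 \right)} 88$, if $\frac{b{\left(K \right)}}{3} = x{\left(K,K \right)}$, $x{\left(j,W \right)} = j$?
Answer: $-15239103$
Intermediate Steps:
$v{\left(V \right)} = \frac{3 V}{2}$
$b{\left(K \right)} = 3 K$
$B = -15242535$ ($B = \left(3864 - 17559\right) \left(39 + 3 \cdot 358\right) = - 13695 \left(39 + 1074\right) = \left(-13695\right) 1113 = -15242535$)
$B - v{\left(-26 \right)} 88 = -15242535 - \frac{3}{2} \left(-26\right) 88 = -15242535 - \left(-39\right) 88 = -15242535 - -3432 = -15242535 + 3432 = -15239103$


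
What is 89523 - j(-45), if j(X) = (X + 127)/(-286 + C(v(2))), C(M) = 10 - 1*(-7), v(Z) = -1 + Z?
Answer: 24081769/269 ≈ 89523.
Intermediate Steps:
C(M) = 17 (C(M) = 10 + 7 = 17)
j(X) = -127/269 - X/269 (j(X) = (X + 127)/(-286 + 17) = (127 + X)/(-269) = (127 + X)*(-1/269) = -127/269 - X/269)
89523 - j(-45) = 89523 - (-127/269 - 1/269*(-45)) = 89523 - (-127/269 + 45/269) = 89523 - 1*(-82/269) = 89523 + 82/269 = 24081769/269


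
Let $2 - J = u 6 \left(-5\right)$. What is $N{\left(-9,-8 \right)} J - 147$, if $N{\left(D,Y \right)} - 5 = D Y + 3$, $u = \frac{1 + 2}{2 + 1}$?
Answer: $2413$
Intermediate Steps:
$u = 1$ ($u = \frac{3}{3} = 3 \cdot \frac{1}{3} = 1$)
$N{\left(D,Y \right)} = 8 + D Y$ ($N{\left(D,Y \right)} = 5 + \left(D Y + 3\right) = 5 + \left(3 + D Y\right) = 8 + D Y$)
$J = 32$ ($J = 2 - 1 \cdot 6 \left(-5\right) = 2 - 6 \left(-5\right) = 2 - -30 = 2 + 30 = 32$)
$N{\left(-9,-8 \right)} J - 147 = \left(8 - -72\right) 32 - 147 = \left(8 + 72\right) 32 - 147 = 80 \cdot 32 - 147 = 2560 - 147 = 2413$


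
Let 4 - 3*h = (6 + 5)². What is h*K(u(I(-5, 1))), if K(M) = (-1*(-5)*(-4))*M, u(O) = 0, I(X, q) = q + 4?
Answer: 0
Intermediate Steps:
I(X, q) = 4 + q
K(M) = -20*M (K(M) = (5*(-4))*M = -20*M)
h = -39 (h = 4/3 - (6 + 5)²/3 = 4/3 - ⅓*11² = 4/3 - ⅓*121 = 4/3 - 121/3 = -39)
h*K(u(I(-5, 1))) = -(-780)*0 = -39*0 = 0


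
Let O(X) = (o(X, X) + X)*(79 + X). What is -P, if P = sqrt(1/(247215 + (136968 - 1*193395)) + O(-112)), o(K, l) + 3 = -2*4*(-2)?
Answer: -sqrt(29729749823709)/95394 ≈ -57.158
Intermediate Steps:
o(K, l) = 13 (o(K, l) = -3 - 2*4*(-2) = -3 - 8*(-2) = -3 + 16 = 13)
O(X) = (13 + X)*(79 + X)
P = sqrt(29729749823709)/95394 (P = sqrt(1/(247215 + (136968 - 1*193395)) + (1027 + (-112)**2 + 92*(-112))) = sqrt(1/(247215 + (136968 - 193395)) + (1027 + 12544 - 10304)) = sqrt(1/(247215 - 56427) + 3267) = sqrt(1/190788 + 3267) = sqrt(623304397/190788) = sqrt(29729749823709)/95394 ≈ 57.158)
-P = -sqrt(29729749823709)/95394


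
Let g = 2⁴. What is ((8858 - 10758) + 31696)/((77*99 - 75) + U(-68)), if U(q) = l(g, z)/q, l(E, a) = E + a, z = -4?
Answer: 168844/42771 ≈ 3.9476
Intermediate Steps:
g = 16
U(q) = 12/q (U(q) = (16 - 4)/q = 12/q)
((8858 - 10758) + 31696)/((77*99 - 75) + U(-68)) = ((8858 - 10758) + 31696)/((77*99 - 75) + 12/(-68)) = (-1900 + 31696)/((7623 - 75) + 12*(-1/68)) = 29796/(7548 - 3/17) = 29796/(128313/17) = 29796*(17/128313) = 168844/42771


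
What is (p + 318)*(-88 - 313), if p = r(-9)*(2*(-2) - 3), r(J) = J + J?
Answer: -178044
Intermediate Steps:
r(J) = 2*J
p = 126 (p = (2*(-9))*(2*(-2) - 3) = -18*(-4 - 3) = -18*(-7) = 126)
(p + 318)*(-88 - 313) = (126 + 318)*(-88 - 313) = 444*(-401) = -178044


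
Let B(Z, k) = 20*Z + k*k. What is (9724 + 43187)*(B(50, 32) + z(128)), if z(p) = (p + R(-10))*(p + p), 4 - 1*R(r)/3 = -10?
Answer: 2409778584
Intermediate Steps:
R(r) = 42 (R(r) = 12 - 3*(-10) = 12 + 30 = 42)
B(Z, k) = k² + 20*Z (B(Z, k) = 20*Z + k² = k² + 20*Z)
z(p) = 2*p*(42 + p) (z(p) = (p + 42)*(p + p) = (42 + p)*(2*p) = 2*p*(42 + p))
(9724 + 43187)*(B(50, 32) + z(128)) = (9724 + 43187)*((32² + 20*50) + 2*128*(42 + 128)) = 52911*((1024 + 1000) + 2*128*170) = 52911*(2024 + 43520) = 52911*45544 = 2409778584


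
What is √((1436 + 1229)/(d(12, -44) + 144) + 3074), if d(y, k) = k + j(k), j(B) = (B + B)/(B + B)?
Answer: √31627039/101 ≈ 55.681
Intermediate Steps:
j(B) = 1 (j(B) = (2*B)/((2*B)) = (2*B)*(1/(2*B)) = 1)
d(y, k) = 1 + k (d(y, k) = k + 1 = 1 + k)
√((1436 + 1229)/(d(12, -44) + 144) + 3074) = √((1436 + 1229)/((1 - 44) + 144) + 3074) = √(2665/(-43 + 144) + 3074) = √(2665/101 + 3074) = √(313139/101) = √31627039/101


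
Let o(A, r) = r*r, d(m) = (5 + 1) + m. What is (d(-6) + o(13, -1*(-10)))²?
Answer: 10000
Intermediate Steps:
d(m) = 6 + m
o(A, r) = r²
(d(-6) + o(13, -1*(-10)))² = ((6 - 6) + (-1*(-10))²)² = (0 + 10²)² = (0 + 100)² = 100² = 10000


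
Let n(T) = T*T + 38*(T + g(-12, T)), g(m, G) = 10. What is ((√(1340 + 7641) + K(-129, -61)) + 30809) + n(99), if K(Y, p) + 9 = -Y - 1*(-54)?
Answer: 44926 + √8981 ≈ 45021.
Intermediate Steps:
K(Y, p) = 45 - Y (K(Y, p) = -9 + (-Y - 1*(-54)) = -9 + (-Y + 54) = -9 + (54 - Y) = 45 - Y)
n(T) = 380 + T² + 38*T (n(T) = T*T + 38*(T + 10) = T² + 38*(10 + T) = T² + (380 + 38*T) = 380 + T² + 38*T)
((√(1340 + 7641) + K(-129, -61)) + 30809) + n(99) = ((√(1340 + 7641) + (45 - 1*(-129))) + 30809) + (380 + 99² + 38*99) = ((√8981 + (45 + 129)) + 30809) + (380 + 9801 + 3762) = ((√8981 + 174) + 30809) + 13943 = ((174 + √8981) + 30809) + 13943 = (30983 + √8981) + 13943 = 44926 + √8981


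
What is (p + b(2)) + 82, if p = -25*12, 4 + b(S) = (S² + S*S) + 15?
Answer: -199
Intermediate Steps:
b(S) = 11 + 2*S² (b(S) = -4 + ((S² + S*S) + 15) = -4 + ((S² + S²) + 15) = -4 + (2*S² + 15) = -4 + (15 + 2*S²) = 11 + 2*S²)
p = -300
(p + b(2)) + 82 = (-300 + (11 + 2*2²)) + 82 = (-300 + (11 + 2*4)) + 82 = (-300 + (11 + 8)) + 82 = (-300 + 19) + 82 = -281 + 82 = -199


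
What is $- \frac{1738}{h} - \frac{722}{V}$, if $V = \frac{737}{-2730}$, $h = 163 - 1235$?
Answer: $\frac{15778039}{5896} \approx 2676.1$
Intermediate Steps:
$h = -1072$
$V = - \frac{737}{2730}$ ($V = 737 \left(- \frac{1}{2730}\right) = - \frac{737}{2730} \approx -0.26996$)
$- \frac{1738}{h} - \frac{722}{V} = - \frac{1738}{-1072} - \frac{722}{- \frac{737}{2730}} = \left(-1738\right) \left(- \frac{1}{1072}\right) - - \frac{1971060}{737} = \frac{869}{536} + \frac{1971060}{737} = \frac{15778039}{5896}$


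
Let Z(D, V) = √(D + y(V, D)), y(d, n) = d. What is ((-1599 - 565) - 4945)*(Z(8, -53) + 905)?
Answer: -6433645 - 21327*I*√5 ≈ -6.4336e+6 - 47689.0*I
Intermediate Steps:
Z(D, V) = √(D + V)
((-1599 - 565) - 4945)*(Z(8, -53) + 905) = ((-1599 - 565) - 4945)*(√(8 - 53) + 905) = (-2164 - 4945)*(√(-45) + 905) = -7109*(3*I*√5 + 905) = -7109*(905 + 3*I*√5) = -6433645 - 21327*I*√5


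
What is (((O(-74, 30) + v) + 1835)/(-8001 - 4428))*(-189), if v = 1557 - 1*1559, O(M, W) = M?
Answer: 36939/1381 ≈ 26.748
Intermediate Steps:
v = -2 (v = 1557 - 1559 = -2)
(((O(-74, 30) + v) + 1835)/(-8001 - 4428))*(-189) = (((-74 - 2) + 1835)/(-8001 - 4428))*(-189) = ((-76 + 1835)/(-12429))*(-189) = (1759*(-1/12429))*(-189) = -1759/12429*(-189) = 36939/1381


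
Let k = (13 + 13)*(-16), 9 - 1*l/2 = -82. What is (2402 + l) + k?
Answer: 2168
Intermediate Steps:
l = 182 (l = 18 - 2*(-82) = 18 + 164 = 182)
k = -416 (k = 26*(-16) = -416)
(2402 + l) + k = (2402 + 182) - 416 = 2584 - 416 = 2168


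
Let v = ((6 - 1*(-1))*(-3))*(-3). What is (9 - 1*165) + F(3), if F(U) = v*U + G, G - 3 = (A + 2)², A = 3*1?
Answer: 61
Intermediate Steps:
A = 3
G = 28 (G = 3 + (3 + 2)² = 3 + 5² = 3 + 25 = 28)
v = 63 (v = ((6 + 1)*(-3))*(-3) = (7*(-3))*(-3) = -21*(-3) = 63)
F(U) = 28 + 63*U (F(U) = 63*U + 28 = 28 + 63*U)
(9 - 1*165) + F(3) = (9 - 1*165) + (28 + 63*3) = (9 - 165) + (28 + 189) = -156 + 217 = 61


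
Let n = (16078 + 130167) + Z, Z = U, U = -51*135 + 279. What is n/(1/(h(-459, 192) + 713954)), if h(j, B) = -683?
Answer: 99600449169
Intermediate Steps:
U = -6606 (U = -6885 + 279 = -6606)
Z = -6606
n = 139639 (n = (16078 + 130167) - 6606 = 146245 - 6606 = 139639)
n/(1/(h(-459, 192) + 713954)) = 139639/(1/(-683 + 713954)) = 139639/(1/713271) = 139639*713271 = 99600449169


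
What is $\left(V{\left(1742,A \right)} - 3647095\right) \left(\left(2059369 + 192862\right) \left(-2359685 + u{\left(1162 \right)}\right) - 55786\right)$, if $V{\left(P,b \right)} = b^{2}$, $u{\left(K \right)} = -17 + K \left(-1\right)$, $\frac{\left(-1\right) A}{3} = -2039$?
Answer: $-179565378735024061780$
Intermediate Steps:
$A = 6117$ ($A = \left(-3\right) \left(-2039\right) = 6117$)
$u{\left(K \right)} = -17 - K$
$\left(V{\left(1742,A \right)} - 3647095\right) \left(\left(2059369 + 192862\right) \left(-2359685 + u{\left(1162 \right)}\right) - 55786\right) = \left(6117^{2} - 3647095\right) \left(\left(2059369 + 192862\right) \left(-2359685 - 1179\right) - 55786\right) = \left(37417689 - 3647095\right) \left(2252231 \left(-2359685 - 1179\right) - 55786\right) = 33770594 \left(2252231 \left(-2359685 - 1179\right) - 55786\right) = 33770594 \left(2252231 \left(-2360864\right) - 55786\right) = 33770594 \left(-5317211087584 - 55786\right) = 33770594 \left(-5317211143370\right) = -179565378735024061780$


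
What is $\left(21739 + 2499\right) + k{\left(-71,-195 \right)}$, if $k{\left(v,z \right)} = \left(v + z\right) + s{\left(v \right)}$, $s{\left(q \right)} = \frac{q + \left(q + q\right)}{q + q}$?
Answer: $\frac{47947}{2} \approx 23974.0$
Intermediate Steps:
$s{\left(q \right)} = \frac{3}{2}$ ($s{\left(q \right)} = \frac{q + 2 q}{2 q} = 3 q \frac{1}{2 q} = \frac{3}{2}$)
$k{\left(v,z \right)} = \frac{3}{2} + v + z$ ($k{\left(v,z \right)} = \left(v + z\right) + \frac{3}{2} = \frac{3}{2} + v + z$)
$\left(21739 + 2499\right) + k{\left(-71,-195 \right)} = \left(21739 + 2499\right) - \frac{529}{2} = 24238 - \frac{529}{2} = \frac{47947}{2}$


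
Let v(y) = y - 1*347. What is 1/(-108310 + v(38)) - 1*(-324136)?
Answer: 35207328183/108619 ≈ 3.2414e+5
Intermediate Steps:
v(y) = -347 + y (v(y) = y - 347 = -347 + y)
1/(-108310 + v(38)) - 1*(-324136) = 1/(-108310 + (-347 + 38)) - 1*(-324136) = 1/(-108310 - 309) + 324136 = 1/(-108619) + 324136 = -1/108619 + 324136 = 35207328183/108619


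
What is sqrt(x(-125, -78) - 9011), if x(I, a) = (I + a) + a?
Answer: 2*I*sqrt(2323) ≈ 96.395*I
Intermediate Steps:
x(I, a) = I + 2*a
sqrt(x(-125, -78) - 9011) = sqrt((-125 + 2*(-78)) - 9011) = sqrt((-125 - 156) - 9011) = sqrt(-281 - 9011) = sqrt(-9292) = 2*I*sqrt(2323)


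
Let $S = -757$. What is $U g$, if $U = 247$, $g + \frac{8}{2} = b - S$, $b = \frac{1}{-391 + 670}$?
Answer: $\frac{51891736}{279} \approx 1.8599 \cdot 10^{5}$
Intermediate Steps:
$b = \frac{1}{279} \approx 0.0035842$
$g = \frac{210088}{279}$ ($g = -4 + \left(\frac{1}{279} - -757\right) = -4 + \left(\frac{1}{279} + 757\right) = -4 + \frac{211204}{279} = \frac{210088}{279} \approx 753.0$)
$U g = 247 \cdot \frac{210088}{279} = \frac{51891736}{279}$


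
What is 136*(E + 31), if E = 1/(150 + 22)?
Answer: 181322/43 ≈ 4216.8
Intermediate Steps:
E = 1/172 ≈ 0.0058140
136*(E + 31) = 136*(1/172 + 31) = 136*(5333/172) = 181322/43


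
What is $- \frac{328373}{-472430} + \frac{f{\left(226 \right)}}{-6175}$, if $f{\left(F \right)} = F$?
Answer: $\frac{384186819}{583451050} \approx 0.65847$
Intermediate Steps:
$- \frac{328373}{-472430} + \frac{f{\left(226 \right)}}{-6175} = - \frac{328373}{-472430} + \frac{226}{-6175} = \left(-328373\right) \left(- \frac{1}{472430}\right) + 226 \left(- \frac{1}{6175}\right) = \frac{328373}{472430} - \frac{226}{6175} = \frac{384186819}{583451050}$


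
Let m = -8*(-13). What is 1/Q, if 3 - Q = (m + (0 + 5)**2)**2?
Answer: -1/16638 ≈ -6.0103e-5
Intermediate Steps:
m = 104
Q = -16638 (Q = 3 - (104 + (0 + 5)**2)**2 = 3 - (104 + 5**2)**2 = 3 - (104 + 25)**2 = 3 - 1*129**2 = 3 - 1*16641 = 3 - 16641 = -16638)
1/Q = 1/(-16638) = -1/16638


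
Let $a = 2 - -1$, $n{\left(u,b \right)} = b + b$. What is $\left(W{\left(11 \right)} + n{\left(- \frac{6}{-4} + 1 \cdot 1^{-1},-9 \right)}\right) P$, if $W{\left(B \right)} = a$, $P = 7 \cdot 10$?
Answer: $-1050$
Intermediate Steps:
$n{\left(u,b \right)} = 2 b$
$a = 3$ ($a = 2 + 1 = 3$)
$P = 70$
$W{\left(B \right)} = 3$
$\left(W{\left(11 \right)} + n{\left(- \frac{6}{-4} + 1 \cdot 1^{-1},-9 \right)}\right) P = \left(3 + 2 \left(-9\right)\right) 70 = \left(3 - 18\right) 70 = \left(-15\right) 70 = -1050$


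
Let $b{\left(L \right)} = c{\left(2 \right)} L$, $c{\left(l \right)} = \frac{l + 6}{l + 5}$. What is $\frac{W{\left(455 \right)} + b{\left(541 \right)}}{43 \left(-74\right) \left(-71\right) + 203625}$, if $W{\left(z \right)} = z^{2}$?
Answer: $\frac{1453503}{3006829} \approx 0.4834$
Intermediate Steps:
$c{\left(l \right)} = \frac{6 + l}{5 + l}$
$b{\left(L \right)} = \frac{8 L}{7}$ ($b{\left(L \right)} = \frac{6 + 2}{5 + 2} L = \frac{1}{7} \cdot 8 L = \frac{8 L}{7}$)
$\frac{W{\left(455 \right)} + b{\left(541 \right)}}{43 \left(-74\right) \left(-71\right) + 203625} = \frac{455^{2} + \frac{8}{7} \cdot 541}{43 \left(-74\right) \left(-71\right) + 203625} = \frac{207025 + \frac{4328}{7}}{\left(-3182\right) \left(-71\right) + 203625} = \frac{1453503}{7 \left(225922 + 203625\right)} = \frac{1453503}{7 \cdot 429547} = \frac{1453503}{7} \cdot \frac{1}{429547} = \frac{1453503}{3006829}$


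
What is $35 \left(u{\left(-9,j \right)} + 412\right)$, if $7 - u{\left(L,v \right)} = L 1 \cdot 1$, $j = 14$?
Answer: $14980$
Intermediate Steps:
$u{\left(L,v \right)} = 7 - L$ ($u{\left(L,v \right)} = 7 - L 1 \cdot 1 = 7 - L 1 = 7 - L$)
$35 \left(u{\left(-9,j \right)} + 412\right) = 35 \left(\left(7 - -9\right) + 412\right) = 35 \left(\left(7 + 9\right) + 412\right) = 35 \left(16 + 412\right) = 35 \cdot 428 = 14980$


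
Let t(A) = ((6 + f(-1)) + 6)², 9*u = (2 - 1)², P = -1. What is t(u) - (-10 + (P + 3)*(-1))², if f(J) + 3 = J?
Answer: -80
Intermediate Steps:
f(J) = -3 + J
u = ⅑ (u = (2 - 1)²/9 = (⅑)*1² = (⅑)*1 = ⅑ ≈ 0.11111)
t(A) = 64 (t(A) = ((6 + (-3 - 1)) + 6)² = ((6 - 4) + 6)² = (2 + 6)² = 8² = 64)
t(u) - (-10 + (P + 3)*(-1))² = 64 - (-10 + (-1 + 3)*(-1))² = 64 - (-10 + 2*(-1))² = 64 - (-10 - 2)² = 64 - 1*(-12)² = 64 - 1*144 = 64 - 144 = -80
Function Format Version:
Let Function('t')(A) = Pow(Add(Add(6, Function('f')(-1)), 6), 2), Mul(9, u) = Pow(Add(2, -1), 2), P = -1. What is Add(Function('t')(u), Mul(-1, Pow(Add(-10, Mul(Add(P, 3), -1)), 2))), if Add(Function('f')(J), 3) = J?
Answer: -80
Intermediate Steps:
Function('f')(J) = Add(-3, J)
u = Rational(1, 9) (u = Mul(Rational(1, 9), Pow(Add(2, -1), 2)) = Mul(Rational(1, 9), Pow(1, 2)) = Mul(Rational(1, 9), 1) = Rational(1, 9) ≈ 0.11111)
Function('t')(A) = 64 (Function('t')(A) = Pow(Add(Add(6, Add(-3, -1)), 6), 2) = Pow(Add(Add(6, -4), 6), 2) = Pow(Add(2, 6), 2) = Pow(8, 2) = 64)
Add(Function('t')(u), Mul(-1, Pow(Add(-10, Mul(Add(P, 3), -1)), 2))) = Add(64, Mul(-1, Pow(Add(-10, Mul(Add(-1, 3), -1)), 2))) = Add(64, Mul(-1, Pow(Add(-10, Mul(2, -1)), 2))) = Add(64, Mul(-1, Pow(Add(-10, -2), 2))) = Add(64, Mul(-1, Pow(-12, 2))) = Add(64, Mul(-1, 144)) = Add(64, -144) = -80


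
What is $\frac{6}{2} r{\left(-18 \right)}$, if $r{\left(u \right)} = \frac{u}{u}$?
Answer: $3$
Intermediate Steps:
$r{\left(u \right)} = 1$
$\frac{6}{2} r{\left(-18 \right)} = \frac{6}{2} \cdot 1 = 6 \cdot \frac{1}{2} \cdot 1 = 3 \cdot 1 = 3$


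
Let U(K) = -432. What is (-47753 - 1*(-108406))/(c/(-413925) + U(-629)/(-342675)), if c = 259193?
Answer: -38236122777075/393956203 ≈ -97057.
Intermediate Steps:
(-47753 - 1*(-108406))/(c/(-413925) + U(-629)/(-342675)) = (-47753 - 1*(-108406))/(259193/(-413925) - 432/(-342675)) = (-47753 + 108406)/(259193*(-1/413925) - 432*(-1/342675)) = 60653/(-259193/413925 + 48/38075) = 60653/(-393956203/630407775) = 60653*(-630407775/393956203) = -38236122777075/393956203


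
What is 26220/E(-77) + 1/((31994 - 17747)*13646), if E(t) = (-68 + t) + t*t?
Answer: 106198954613/23426954721 ≈ 4.5332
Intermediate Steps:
E(t) = -68 + t + t² (E(t) = (-68 + t) + t² = -68 + t + t²)
26220/E(-77) + 1/((31994 - 17747)*13646) = 26220/(-68 - 77 + (-77)²) + 1/((31994 - 17747)*13646) = 26220/(-68 - 77 + 5929) + (1/13646)/14247 = 26220/5784 + (1/14247)*(1/13646) = 26220*(1/5784) + 1/194414562 = 2185/482 + 1/194414562 = 106198954613/23426954721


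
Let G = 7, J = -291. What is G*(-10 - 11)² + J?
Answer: 2796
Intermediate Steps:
G*(-10 - 11)² + J = 7*(-10 - 11)² - 291 = 7*(-21)² - 291 = 7*441 - 291 = 3087 - 291 = 2796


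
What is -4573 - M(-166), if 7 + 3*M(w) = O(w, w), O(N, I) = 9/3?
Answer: -13715/3 ≈ -4571.7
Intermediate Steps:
O(N, I) = 3 (O(N, I) = 9*(⅓) = 3)
M(w) = -4/3 (M(w) = -7/3 + (⅓)*3 = -7/3 + 1 = -4/3)
-4573 - M(-166) = -4573 - 1*(-4/3) = -4573 + 4/3 = -13715/3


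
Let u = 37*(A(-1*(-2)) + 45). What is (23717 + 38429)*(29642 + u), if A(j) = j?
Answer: 1950203626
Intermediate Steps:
u = 1739 (u = 37*(-1*(-2) + 45) = 37*(2 + 45) = 37*47 = 1739)
(23717 + 38429)*(29642 + u) = (23717 + 38429)*(29642 + 1739) = 62146*31381 = 1950203626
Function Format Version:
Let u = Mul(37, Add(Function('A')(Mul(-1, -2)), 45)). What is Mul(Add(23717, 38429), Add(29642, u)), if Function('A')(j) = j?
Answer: 1950203626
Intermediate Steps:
u = 1739 (u = Mul(37, Add(Mul(-1, -2), 45)) = Mul(37, Add(2, 45)) = Mul(37, 47) = 1739)
Mul(Add(23717, 38429), Add(29642, u)) = Mul(Add(23717, 38429), Add(29642, 1739)) = Mul(62146, 31381) = 1950203626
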